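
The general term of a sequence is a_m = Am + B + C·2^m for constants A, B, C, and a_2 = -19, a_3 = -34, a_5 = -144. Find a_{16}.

-327609

The three given values yield: 2A + B + 4C = -19; 3A + B + 8C = -34; 5A + B + 32C = -144.
Subtracting the first from the second: A + 4C = -15.
Subtracting the second from the third: 2A + 24C = -110.
Solving: C = -5, A = 5, then B = -9.
So a_m = 5·m + (-9) + (-5)·2^m; at m=16 this is -327609.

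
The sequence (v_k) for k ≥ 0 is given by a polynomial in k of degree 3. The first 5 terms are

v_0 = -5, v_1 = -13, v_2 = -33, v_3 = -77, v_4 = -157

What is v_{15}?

1st diffs: -8, -20, -44, -80.
2nd diffs: -12, -24, -36.
3rd diffs: -12, -12 (constant).
Newton forward-difference form: v_k = -5 + (-8)·C(k,1) + (-12)·C(k,2) + (-12)·C(k,3).
At k = 15: k = 15, so v_{15} = -5 - 120 - 1260 - 5460 = -6845.

-6845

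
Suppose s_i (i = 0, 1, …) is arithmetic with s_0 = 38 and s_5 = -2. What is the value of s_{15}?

-82

Common difference d = (-2 - 38) / (5 - 0) = -8.
s_i = 38 + (i - 0)·(-8).
s_{15} = 38 + 15·(-8) = -82.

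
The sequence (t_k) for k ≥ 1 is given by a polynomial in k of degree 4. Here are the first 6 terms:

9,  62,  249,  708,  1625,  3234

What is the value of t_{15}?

1st diffs: 53, 187, 459, 917, 1609.
2nd diffs: 134, 272, 458, 692.
3rd diffs: 138, 186, 234.
4th diffs: 48, 48 (constant).
Newton forward-difference form: t_k = 9 + 53·C(k-1,1) + 134·C(k-1,2) + 138·C(k-1,3) + 48·C(k-1,4).
At k = 15: k-1 = 14, so t_{15} = 9 + 742 + 12194 + 50232 + 48048 = 111225.

111225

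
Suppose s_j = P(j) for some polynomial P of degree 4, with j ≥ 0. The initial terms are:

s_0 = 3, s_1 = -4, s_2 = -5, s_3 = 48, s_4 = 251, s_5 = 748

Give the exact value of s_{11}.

1st diffs: -7, -1, 53, 203, 497.
2nd diffs: 6, 54, 150, 294.
3rd diffs: 48, 96, 144.
4th diffs: 48, 48 (constant).
Newton forward-difference form: s_j = 3 + (-7)·C(j,1) + 6·C(j,2) + 48·C(j,3) + 48·C(j,4).
At j = 11: j = 11, so s_{11} = 3 - 77 + 330 + 7920 + 15840 = 24016.

24016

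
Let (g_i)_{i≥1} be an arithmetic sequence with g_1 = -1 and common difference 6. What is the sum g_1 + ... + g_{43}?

g_i = -1 + (i - 1)·6.
g_{43} = 251; S = 43·(-1 + 251)/2 = 5375.

5375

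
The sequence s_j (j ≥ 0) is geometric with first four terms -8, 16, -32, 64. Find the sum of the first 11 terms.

-5464

Common ratio r = -2.
s_j = (-8)·(-2)^(j-0).
S = (-8)·((-2)^11 - 1)/(-2 - 1) = (-8)·(-2048 - 1)/(-3) = -5464.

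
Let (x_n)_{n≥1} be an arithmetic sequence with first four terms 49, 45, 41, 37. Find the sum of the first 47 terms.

Common difference d = -4.
x_n = 49 + (n - 1)·(-4).
x_{47} = -135; S = 47·(49 + (-135))/2 = -2021.

-2021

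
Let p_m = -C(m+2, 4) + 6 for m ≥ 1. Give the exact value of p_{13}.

C(15, 4) = 1365, so p_{13} = -1359.

-1359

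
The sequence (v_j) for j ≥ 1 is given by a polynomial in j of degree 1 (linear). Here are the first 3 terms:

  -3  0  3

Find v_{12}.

1st diffs: 3, 3 (constant).
So v_j = 3j - 6.
Evaluating at j = 12 gives v_{12} = 30.

30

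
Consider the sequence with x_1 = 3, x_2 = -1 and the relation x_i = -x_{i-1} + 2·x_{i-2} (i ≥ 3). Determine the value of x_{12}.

x_3 = 7; x_4 = -9; x_5 = 23; x_6 = -41; x_7 = 87; x_8 = -169; x_9 = 343; x_{10} = -681; x_{11} = 1367; x_{12} = -2729.
(Characteristic roots are 1 and -2.)

-2729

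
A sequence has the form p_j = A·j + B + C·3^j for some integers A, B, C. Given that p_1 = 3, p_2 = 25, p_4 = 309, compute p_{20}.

The three given values yield: A + B + 3C = 3; 2A + B + 9C = 25; 4A + B + 81C = 309.
Subtracting the first from the second: A + 6C = 22.
Subtracting the second from the third: 2A + 72C = 284.
Solving: C = 4, A = -2, then B = -7.
Hence p_{20} = -2·20 + (-7) + 4·3486784401 = 13947137557.

13947137557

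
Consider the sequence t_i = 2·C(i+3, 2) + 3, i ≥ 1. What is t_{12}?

213

C(15, 2) = 105, so t_{12} = 213.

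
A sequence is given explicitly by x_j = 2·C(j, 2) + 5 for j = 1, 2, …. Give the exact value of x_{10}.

95

C(10, 2) = 45, so x_{10} = 95.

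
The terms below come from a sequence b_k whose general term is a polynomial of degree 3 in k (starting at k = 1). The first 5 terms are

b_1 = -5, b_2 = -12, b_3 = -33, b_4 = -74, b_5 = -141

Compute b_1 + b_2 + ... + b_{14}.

-11809

1st diffs: -7, -21, -41, -67.
2nd diffs: -14, -20, -26.
3rd diffs: -6, -6 (constant).
So b_k = -k^3 - k^2 + 3k - 6.
Continuing: …, -240, -377, -558, -789, …, b_{14} = -2904.
Summing k = 1..14 (14 terms) gives -11809.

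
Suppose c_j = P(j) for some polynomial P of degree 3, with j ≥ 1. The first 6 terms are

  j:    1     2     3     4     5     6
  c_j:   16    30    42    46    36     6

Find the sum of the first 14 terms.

-5236

1st diffs: 14, 12, 4, -10, -30.
2nd diffs: -2, -8, -14, -20.
3rd diffs: -6, -6, -6 (constant).
Newton forward-difference form: c_j = 16 + 14·C(j-1,1) + (-2)·C(j-1,2) + (-6)·C(j-1,3).
Continuing: …, -50, -138, -264, -434, …, c_{14} = -1674.
Summing j = 1..14 (14 terms) gives -5236.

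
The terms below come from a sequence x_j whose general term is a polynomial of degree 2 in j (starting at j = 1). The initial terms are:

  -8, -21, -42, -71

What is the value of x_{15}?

-918

1st diffs: -13, -21, -29.
2nd diffs: -8, -8 (constant).
Newton forward-difference form: x_j = -8 + (-13)·C(j-1,1) + (-8)·C(j-1,2).
At j = 15: j-1 = 14, so x_{15} = -8 - 182 - 728 = -918.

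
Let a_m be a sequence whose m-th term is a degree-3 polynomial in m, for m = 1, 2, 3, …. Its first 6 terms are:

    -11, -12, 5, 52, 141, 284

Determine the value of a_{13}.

3805

1st diffs: -1, 17, 47, 89, 143.
2nd diffs: 18, 30, 42, 54.
3rd diffs: 12, 12, 12 (constant).
So a_m = 2m^3 - 3m^2 - 6m - 4.
Evaluating at m = 13 gives a_{13} = 3805.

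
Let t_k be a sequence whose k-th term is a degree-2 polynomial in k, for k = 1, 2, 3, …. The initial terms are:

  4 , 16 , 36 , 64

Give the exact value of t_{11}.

484

1st diffs: 12, 20, 28.
2nd diffs: 8, 8 (constant).
Newton forward-difference form: t_k = 4 + 12·C(k-1,1) + 8·C(k-1,2).
At k = 11: k-1 = 10, so t_{11} = 4 + 120 + 360 = 484.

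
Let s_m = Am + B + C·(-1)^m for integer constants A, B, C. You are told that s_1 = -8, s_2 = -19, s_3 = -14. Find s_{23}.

-74

The three given values yield: A + B - C = -8; 2A + B + C = -19; 3A + B - C = -14.
Subtracting the first from the second: A + 2C = -11.
Subtracting the second from the third: A - 2C = 5.
Solving: C = -4, A = -3, then B = -9.
So s_m = -3·m + (-9) + (-4)·(-1)^m; at m=23 this is -74.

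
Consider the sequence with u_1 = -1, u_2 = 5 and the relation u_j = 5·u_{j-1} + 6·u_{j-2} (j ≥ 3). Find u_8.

Iterate the recurrence:
u_3 = 19, u_4 = 125, u_5 = 739, u_6 = 4445, u_7 = 26659, u_8 = 159965.
(Characteristic roots are 6 and -1.)

159965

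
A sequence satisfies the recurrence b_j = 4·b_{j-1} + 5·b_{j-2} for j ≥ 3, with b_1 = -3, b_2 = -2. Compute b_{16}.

Step forward from the initial values:
b_3 = -23  b_4 = -102  b_5 = -523  …  b_{13} = -203450523  b_{14} = -1017252602  b_{15} = -5086263023  b_{16} = -25431315102.
(Characteristic roots are 5 and -1.)

-25431315102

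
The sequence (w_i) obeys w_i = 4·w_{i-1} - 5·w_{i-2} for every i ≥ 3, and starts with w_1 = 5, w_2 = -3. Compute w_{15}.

Iterate the recurrence:
w_3 = -37; w_4 = -133; w_5 = -347; …; w_{12} = 97307; w_{13} = 192613; w_{14} = 283917; w_{15} = 172603.

172603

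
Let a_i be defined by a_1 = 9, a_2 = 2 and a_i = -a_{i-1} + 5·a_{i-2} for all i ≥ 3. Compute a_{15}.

5391523

Compute successive terms:
a_3 = 43;  a_4 = -33;  a_5 = 248;  …;  a_{12} = -243353;  a_{13} = 695793;  a_{14} = -1912558;  a_{15} = 5391523.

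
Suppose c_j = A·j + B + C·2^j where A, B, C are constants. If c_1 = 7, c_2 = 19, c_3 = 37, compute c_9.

1585

Write the equations: A + B + 2C = 7; 2A + B + 4C = 19; 3A + B + 8C = 37.
Subtracting the first from the second: A + 2C = 12.
Subtracting the second from the third: A + 4C = 18.
Solving: C = 3, A = 6, then B = -5.
Hence c_9 = 6·9 + (-5) + 3·512 = 1585.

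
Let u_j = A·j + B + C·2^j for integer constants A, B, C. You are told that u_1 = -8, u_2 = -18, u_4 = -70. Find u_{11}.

-8212

The three given values yield: A + B + 2C = -8; 2A + B + 4C = -18; 4A + B + 16C = -70.
Subtracting the first from the second: A + 2C = -10.
Subtracting the second from the third: 2A + 12C = -52.
Solving: C = -4, A = -2, then B = 2.
So u_j = -2·j + 2 + (-4)·2^j; at j=11 this is -8212.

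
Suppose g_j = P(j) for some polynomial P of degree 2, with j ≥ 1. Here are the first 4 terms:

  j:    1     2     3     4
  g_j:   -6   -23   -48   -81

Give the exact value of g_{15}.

-972

1st diffs: -17, -25, -33.
2nd diffs: -8, -8 (constant).
Newton forward-difference form: g_j = -6 + (-17)·C(j-1,1) + (-8)·C(j-1,2).
At j = 15: j-1 = 14, so g_{15} = -6 - 238 - 728 = -972.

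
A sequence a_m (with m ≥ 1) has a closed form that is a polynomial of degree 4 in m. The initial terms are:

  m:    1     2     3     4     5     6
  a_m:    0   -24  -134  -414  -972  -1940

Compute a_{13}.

-36324

1st diffs: -24, -110, -280, -558, -968.
2nd diffs: -86, -170, -278, -410.
3rd diffs: -84, -108, -132.
4th diffs: -24, -24 (constant).
So a_m = -m^4 - 4m^3 + 6m^2 + m - 2.
Evaluating at m = 13 gives a_{13} = -36324.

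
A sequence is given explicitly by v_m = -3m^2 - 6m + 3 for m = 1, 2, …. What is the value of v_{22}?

-1581

v_{22} = -3·22^2 - 6·22 + 3 = -1581.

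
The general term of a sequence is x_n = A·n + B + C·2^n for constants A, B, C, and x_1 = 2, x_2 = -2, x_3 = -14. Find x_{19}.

At n = 1, 2, 3: A + B + 2C = 2; 2A + B + 4C = -2; 3A + B + 8C = -14.
Subtracting the first from the second: A + 2C = -4.
Subtracting the second from the third: A + 4C = -12.
Solving: C = -4, A = 4, then B = 6.
So x_n = 4·n + 6 + (-4)·2^n; at n=19 this is -2097070.

-2097070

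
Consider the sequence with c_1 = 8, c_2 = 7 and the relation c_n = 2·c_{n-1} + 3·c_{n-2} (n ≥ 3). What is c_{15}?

c_3 = 38;  c_4 = 97;  c_5 = 308;  …;  c_{12} = 664297;  c_{13} = 1992908;  c_{14} = 5978707;  c_{15} = 17936138.
(Characteristic roots are 3 and -1.)

17936138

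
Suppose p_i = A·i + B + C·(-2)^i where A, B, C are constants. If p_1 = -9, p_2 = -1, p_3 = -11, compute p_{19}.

Write the equations: A + B - 2C = -9; 2A + B + 4C = -1; 3A + B - 8C = -11.
Subtracting the first from the second: A + 6C = 8.
Subtracting the second from the third: A - 12C = -10.
Solving: C = 1, A = 2, then B = -9.
Hence p_{19} = 2·19 + (-9) + 1·(-524288) = -524259.

-524259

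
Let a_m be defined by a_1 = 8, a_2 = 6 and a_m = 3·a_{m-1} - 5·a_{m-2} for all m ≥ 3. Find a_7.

Compute successive terms:
a_3 = -22  a_4 = -96  a_5 = -178  a_6 = -54  a_7 = 728.

728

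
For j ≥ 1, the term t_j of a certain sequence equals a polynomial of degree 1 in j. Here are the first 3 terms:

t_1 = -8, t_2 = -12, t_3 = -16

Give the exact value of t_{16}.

1st diffs: -4, -4 (constant).
So t_j = -4j - 4.
Evaluating at j = 16 gives t_{16} = -68.

-68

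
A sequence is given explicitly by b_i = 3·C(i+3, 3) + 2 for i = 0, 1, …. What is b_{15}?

2450

C(18, 3) = 816, so b_{15} = 2450.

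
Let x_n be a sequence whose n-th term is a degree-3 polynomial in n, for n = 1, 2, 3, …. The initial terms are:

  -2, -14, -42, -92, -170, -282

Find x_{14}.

1st diffs: -12, -28, -50, -78, -112.
2nd diffs: -16, -22, -28, -34.
3rd diffs: -6, -6, -6 (constant).
Newton forward-difference form: x_n = -2 + (-12)·C(n-1,1) + (-16)·C(n-1,2) + (-6)·C(n-1,3).
At n = 14: n-1 = 13, so x_{14} = -2 - 156 - 1248 - 1716 = -3122.

-3122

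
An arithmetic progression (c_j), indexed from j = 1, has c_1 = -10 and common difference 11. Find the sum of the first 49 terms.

c_j = -10 + (j - 1)·11.
c_{49} = 518; S = 49·(-10 + 518)/2 = 12446.

12446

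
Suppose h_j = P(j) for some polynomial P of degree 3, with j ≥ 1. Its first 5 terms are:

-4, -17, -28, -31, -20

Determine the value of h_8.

1st diffs: -13, -11, -3, 11.
2nd diffs: 2, 8, 14.
3rd diffs: 6, 6 (constant).
Newton forward-difference form: h_j = -4 + (-13)·C(j-1,1) + 2·C(j-1,2) + 6·C(j-1,3).
At j = 8: j-1 = 7, so h_8 = -4 - 91 + 42 + 210 = 157.

157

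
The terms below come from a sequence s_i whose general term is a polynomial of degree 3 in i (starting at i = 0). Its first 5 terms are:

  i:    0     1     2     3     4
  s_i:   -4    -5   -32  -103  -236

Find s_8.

1st diffs: -1, -27, -71, -133.
2nd diffs: -26, -44, -62.
3rd diffs: -18, -18 (constant).
Newton forward-difference form: s_i = -4 + (-1)·C(i,1) + (-26)·C(i,2) + (-18)·C(i,3).
At i = 8: i = 8, so s_8 = -4 - 8 - 728 - 1008 = -1748.

-1748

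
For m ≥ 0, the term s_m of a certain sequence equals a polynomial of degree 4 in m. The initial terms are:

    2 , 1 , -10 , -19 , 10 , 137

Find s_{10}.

6022

1st diffs: -1, -11, -9, 29, 127.
2nd diffs: -10, 2, 38, 98.
3rd diffs: 12, 36, 60.
4th diffs: 24, 24 (constant).
Newton forward-difference form: s_m = 2 + (-1)·C(m,1) + (-10)·C(m,2) + 12·C(m,3) + 24·C(m,4).
At m = 10: m = 10, so s_{10} = 2 - 10 - 450 + 1440 + 5040 = 6022.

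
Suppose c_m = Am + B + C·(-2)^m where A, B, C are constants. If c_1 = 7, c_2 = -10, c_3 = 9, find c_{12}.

At m = 1, 2, 3: A + B - 2C = 7; 2A + B + 4C = -10; 3A + B - 8C = 9.
Subtracting the first from the second: A + 6C = -17.
Subtracting the second from the third: A - 12C = 19.
Solving: C = -2, A = -5, then B = 8.
Hence c_{12} = -5·12 + 8 + (-2)·4096 = -8244.

-8244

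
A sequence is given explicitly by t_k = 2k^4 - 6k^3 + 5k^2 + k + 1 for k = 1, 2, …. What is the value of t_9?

9163

t_9 = 2·9^4 - 6·9^3 + 5·9^2 + 1·9 + 1 = 9163.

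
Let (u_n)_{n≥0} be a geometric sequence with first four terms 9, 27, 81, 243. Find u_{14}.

43046721

Common ratio r = 3.
u_n = 9·3^(n-0).
u_{14} = 9·3^14 = 43046721.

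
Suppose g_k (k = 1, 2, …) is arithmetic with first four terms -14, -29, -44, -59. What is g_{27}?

-404

Common difference d = -15.
g_k = -14 + (k - 1)·(-15).
g_{27} = -14 + 26·(-15) = -404.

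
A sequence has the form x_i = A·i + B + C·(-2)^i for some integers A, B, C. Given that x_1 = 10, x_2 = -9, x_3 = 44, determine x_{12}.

-16327

The three given values yield: A + B - 2C = 10; 2A + B + 4C = -9; 3A + B - 8C = 44.
Subtracting the first from the second: A + 6C = -19.
Subtracting the second from the third: A - 12C = 53.
Solving: C = -4, A = 5, then B = -3.
So x_i = 5·i + (-3) + (-4)·(-2)^i; at i=12 this is -16327.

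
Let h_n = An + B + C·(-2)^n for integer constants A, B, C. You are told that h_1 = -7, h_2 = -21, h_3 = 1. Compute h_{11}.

4065

The three given values yield: A + B - 2C = -7; 2A + B + 4C = -21; 3A + B - 8C = 1.
Subtracting the first from the second: A + 6C = -14.
Subtracting the second from the third: A - 12C = 22.
Solving: C = -2, A = -2, then B = -9.
Therefore h_{11} = -22 + (-9) + (-2)·(-2048) = 4065.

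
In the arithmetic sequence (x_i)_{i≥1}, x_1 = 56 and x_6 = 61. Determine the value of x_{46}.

Common difference d = (61 - 56) / (6 - 1) = 1.
x_i = 56 + (i - 1)·1.
x_{46} = 56 + 45·1 = 101.

101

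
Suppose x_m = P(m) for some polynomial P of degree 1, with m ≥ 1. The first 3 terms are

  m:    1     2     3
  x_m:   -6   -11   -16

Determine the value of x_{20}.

-101

1st diffs: -5, -5 (constant).
So x_m = -5m - 1.
Evaluating at m = 20 gives x_{20} = -101.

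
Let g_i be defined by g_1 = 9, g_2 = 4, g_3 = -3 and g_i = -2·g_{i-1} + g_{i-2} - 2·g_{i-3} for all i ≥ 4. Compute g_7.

Compute successive terms:
g_4 = -8; g_5 = 5; g_6 = -12; g_7 = 45.

45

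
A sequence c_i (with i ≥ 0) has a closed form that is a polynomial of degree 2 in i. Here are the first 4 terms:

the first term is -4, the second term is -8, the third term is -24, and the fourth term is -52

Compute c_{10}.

1st diffs: -4, -16, -28.
2nd diffs: -12, -12 (constant).
So c_i = -6i^2 + 2i - 4.
Evaluating at i = 10 gives c_{10} = -584.

-584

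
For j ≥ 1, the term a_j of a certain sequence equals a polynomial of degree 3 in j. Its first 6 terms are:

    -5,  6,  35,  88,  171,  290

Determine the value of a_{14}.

3258

1st diffs: 11, 29, 53, 83, 119.
2nd diffs: 18, 24, 30, 36.
3rd diffs: 6, 6, 6 (constant).
So a_j = j^3 + 3j^2 - 5j - 4.
Evaluating at j = 14 gives a_{14} = 3258.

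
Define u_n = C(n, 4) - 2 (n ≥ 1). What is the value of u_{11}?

C(11, 4) = 330, so u_{11} = 328.

328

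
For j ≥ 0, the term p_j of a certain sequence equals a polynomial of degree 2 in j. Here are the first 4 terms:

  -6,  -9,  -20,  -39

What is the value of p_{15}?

1st diffs: -3, -11, -19.
2nd diffs: -8, -8 (constant).
Newton forward-difference form: p_j = -6 + (-3)·C(j,1) + (-8)·C(j,2).
At j = 15: j = 15, so p_{15} = -6 - 45 - 840 = -891.

-891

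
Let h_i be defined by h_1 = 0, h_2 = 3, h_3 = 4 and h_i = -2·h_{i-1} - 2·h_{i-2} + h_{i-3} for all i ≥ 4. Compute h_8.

115

Compute successive terms:
h_4 = -14; h_5 = 23; h_6 = -14; h_7 = -32; h_8 = 115.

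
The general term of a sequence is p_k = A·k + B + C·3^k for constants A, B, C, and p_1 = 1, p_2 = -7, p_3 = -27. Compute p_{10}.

At k = 1, 2, 3: A + B + 3C = 1; 2A + B + 9C = -7; 3A + B + 27C = -27.
Subtracting the first from the second: A + 6C = -8.
Subtracting the second from the third: A + 18C = -20.
Solving: C = -1, A = -2, then B = 6.
Therefore p_{10} = -20 + 6 + (-1)·59049 = -59063.

-59063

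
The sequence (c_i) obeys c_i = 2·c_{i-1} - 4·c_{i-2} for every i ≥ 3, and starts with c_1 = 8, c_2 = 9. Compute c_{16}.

-262144

Iterate the recurrence:
c_3 = -14  c_4 = -64  c_5 = -72  …  c_{13} = 32768  c_{14} = 36864  c_{15} = -57344  c_{16} = -262144.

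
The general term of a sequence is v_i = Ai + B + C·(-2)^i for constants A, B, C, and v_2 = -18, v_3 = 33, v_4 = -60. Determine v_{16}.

-262104

At i = 2, 3, 4: 2A + B + 4C = -18; 3A + B - 8C = 33; 4A + B + 16C = -60.
Subtracting the first from the second: A - 12C = 51.
Subtracting the second from the third: A + 24C = -93.
Solving: C = -4, A = 3, then B = -8.
Hence v_{16} = 3·16 + (-8) + (-4)·65536 = -262104.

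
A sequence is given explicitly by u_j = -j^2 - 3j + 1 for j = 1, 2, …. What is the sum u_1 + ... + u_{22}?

-4532

Over j = 1..22: Σj = 253, Σj² = 3795.
Total = (-1)·3795 + (-3)·253 + (1)·22 = -4532.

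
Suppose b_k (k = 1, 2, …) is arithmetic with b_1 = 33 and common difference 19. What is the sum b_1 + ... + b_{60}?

b_k = 33 + (k - 1)·19.
b_{60} = 1154; S = 60·(33 + 1154)/2 = 35610.

35610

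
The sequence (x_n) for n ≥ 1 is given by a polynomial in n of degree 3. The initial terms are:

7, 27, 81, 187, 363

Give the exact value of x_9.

1st diffs: 20, 54, 106, 176.
2nd diffs: 34, 52, 70.
3rd diffs: 18, 18 (constant).
Newton forward-difference form: x_n = 7 + 20·C(n-1,1) + 34·C(n-1,2) + 18·C(n-1,3).
At n = 9: n-1 = 8, so x_9 = 7 + 160 + 952 + 1008 = 2127.

2127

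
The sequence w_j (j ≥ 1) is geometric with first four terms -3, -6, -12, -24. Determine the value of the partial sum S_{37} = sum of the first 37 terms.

-412316860413

Common ratio r = 2.
w_j = (-3)·2^(j-1).
S = (-3)·(2^37 - 1)/(2 - 1) = (-3)·(137438953472 - 1)/(1) = -412316860413.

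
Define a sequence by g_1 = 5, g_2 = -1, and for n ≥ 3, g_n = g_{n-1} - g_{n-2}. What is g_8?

-1

Step forward from the initial values:
g_3 = -6;  g_4 = -5;  g_5 = 1;  g_6 = 6;  g_7 = 5;  g_8 = -1.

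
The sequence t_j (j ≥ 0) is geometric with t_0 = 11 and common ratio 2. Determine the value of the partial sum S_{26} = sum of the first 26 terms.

738197493

t_j = 11·2^(j-0).
S = 11·(2^26 - 1)/(2 - 1) = 11·(67108864 - 1)/(1) = 738197493.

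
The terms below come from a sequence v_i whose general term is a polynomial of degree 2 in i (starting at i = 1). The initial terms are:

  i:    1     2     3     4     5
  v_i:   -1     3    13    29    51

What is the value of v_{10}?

1st diffs: 4, 10, 16, 22.
2nd diffs: 6, 6, 6 (constant).
So v_i = 3i^2 - 5i + 1.
Evaluating at i = 10 gives v_{10} = 251.

251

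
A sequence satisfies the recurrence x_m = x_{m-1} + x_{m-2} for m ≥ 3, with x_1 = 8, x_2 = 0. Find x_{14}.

Iterate the recurrence:
x_3 = 8; x_4 = 8; x_5 = 16; …; x_{11} = 272; x_{12} = 440; x_{13} = 712; x_{14} = 1152.

1152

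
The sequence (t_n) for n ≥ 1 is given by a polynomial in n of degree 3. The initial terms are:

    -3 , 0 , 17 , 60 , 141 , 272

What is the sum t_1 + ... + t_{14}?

1st diffs: 3, 17, 43, 81, 131.
2nd diffs: 14, 26, 38, 50.
3rd diffs: 12, 12, 12 (constant).
So t_n = 2n^3 - 5n^2 + 4n - 4.
Continuing: …, 465, 732, 1085, 1536, …, t_{14} = 4560.
Summing n = 1..14 (14 terms) gives 17339.

17339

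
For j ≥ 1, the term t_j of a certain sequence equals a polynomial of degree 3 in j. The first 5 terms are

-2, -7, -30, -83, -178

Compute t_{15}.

1st diffs: -5, -23, -53, -95.
2nd diffs: -18, -30, -42.
3rd diffs: -12, -12 (constant).
Newton forward-difference form: t_j = -2 + (-5)·C(j-1,1) + (-18)·C(j-1,2) + (-12)·C(j-1,3).
At j = 15: j-1 = 14, so t_{15} = -2 - 70 - 1638 - 4368 = -6078.

-6078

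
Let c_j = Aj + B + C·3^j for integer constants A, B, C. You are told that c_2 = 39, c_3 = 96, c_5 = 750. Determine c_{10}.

Plug in j = 2, 3, 5: 2A + B + 9C = 39; 3A + B + 27C = 96; 5A + B + 243C = 750.
Subtracting the first from the second: A + 18C = 57.
Subtracting the second from the third: 2A + 216C = 654.
Solving: C = 3, A = 3, then B = 6.
So c_j = 3·j + 6 + 3·3^j; at j=10 this is 177183.

177183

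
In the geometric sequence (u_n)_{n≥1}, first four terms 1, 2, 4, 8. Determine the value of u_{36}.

Common ratio r = 2.
u_n = 1·2^(n-1).
u_{36} = 1·2^35 = 34359738368.

34359738368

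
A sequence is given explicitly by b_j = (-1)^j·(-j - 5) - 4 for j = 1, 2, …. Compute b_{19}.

20

(-1)^19 = -1; -j - 5 at j=19 is -24; so b_{19} = 20.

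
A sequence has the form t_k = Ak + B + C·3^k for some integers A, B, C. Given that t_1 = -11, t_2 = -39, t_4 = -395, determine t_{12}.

Write the equations: A + B + 3C = -11; 2A + B + 9C = -39; 4A + B + 81C = -395.
Subtracting the first from the second: A + 6C = -28.
Subtracting the second from the third: 2A + 72C = -356.
Solving: C = -5, A = 2, then B = 2.
Hence t_{12} = 2·12 + 2 + (-5)·531441 = -2657179.

-2657179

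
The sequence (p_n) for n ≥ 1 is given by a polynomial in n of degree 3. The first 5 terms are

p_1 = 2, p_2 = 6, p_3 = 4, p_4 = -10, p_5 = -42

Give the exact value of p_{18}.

1st diffs: 4, -2, -14, -32.
2nd diffs: -6, -12, -18.
3rd diffs: -6, -6 (constant).
Newton forward-difference form: p_n = 2 + 4·C(n-1,1) + (-6)·C(n-1,2) + (-6)·C(n-1,3).
At n = 18: n-1 = 17, so p_{18} = 2 + 68 - 816 - 4080 = -4826.

-4826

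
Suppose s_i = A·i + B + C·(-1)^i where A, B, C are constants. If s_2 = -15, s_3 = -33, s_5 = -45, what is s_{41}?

Plug in i = 2, 3, 5: 2A + B + C = -15; 3A + B - C = -33; 5A + B - C = -45.
Subtracting the first from the second: A - 2C = -18.
Subtracting the second from the third: 2A = -12.
Solving: C = 6, A = -6, then B = -9.
So s_i = -6·i + (-9) + 6·(-1)^i; at i=41 this is -261.

-261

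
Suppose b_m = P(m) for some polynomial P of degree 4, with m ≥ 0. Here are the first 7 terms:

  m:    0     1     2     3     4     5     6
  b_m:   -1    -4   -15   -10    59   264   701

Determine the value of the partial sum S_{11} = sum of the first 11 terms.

1st diffs: -3, -11, 5, 69, 205, 437.
2nd diffs: -8, 16, 64, 136, 232.
3rd diffs: 24, 48, 72, 96.
4th diffs: 24, 24, 24 (constant).
So b_m = m^4 - 2m^3 - 5m^2 + 3m - 1.
Continuing: 1490, 2775, 4724, 7529.
Summing m = 0..10 (11 terms) gives 17512.

17512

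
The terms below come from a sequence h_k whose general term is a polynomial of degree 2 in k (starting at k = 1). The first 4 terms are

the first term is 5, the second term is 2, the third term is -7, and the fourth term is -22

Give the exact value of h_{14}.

-502

1st diffs: -3, -9, -15.
2nd diffs: -6, -6 (constant).
Newton forward-difference form: h_k = 5 + (-3)·C(k-1,1) + (-6)·C(k-1,2).
At k = 14: k-1 = 13, so h_{14} = 5 - 39 - 468 = -502.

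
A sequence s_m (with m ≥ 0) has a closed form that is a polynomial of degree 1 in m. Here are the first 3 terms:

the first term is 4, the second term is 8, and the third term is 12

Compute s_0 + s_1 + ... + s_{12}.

1st diffs: 4, 4 (constant).
So s_m = 4m + 4.
Continuing: …, 16, 20, 24, 28, …, s_{12} = 52.
Summing m = 0..12 (13 terms) gives 364.

364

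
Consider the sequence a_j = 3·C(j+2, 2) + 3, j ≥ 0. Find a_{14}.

C(16, 2) = 120, so a_{14} = 363.

363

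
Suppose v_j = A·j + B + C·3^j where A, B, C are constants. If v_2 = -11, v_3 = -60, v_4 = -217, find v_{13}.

-4782898

Write the equations: 2A + B + 9C = -11; 3A + B + 27C = -60; 4A + B + 81C = -217.
Subtracting the first from the second: A + 18C = -49.
Subtracting the second from the third: A + 54C = -157.
Solving: C = -3, A = 5, then B = 6.
Hence v_{13} = 5·13 + 6 + (-3)·1594323 = -4782898.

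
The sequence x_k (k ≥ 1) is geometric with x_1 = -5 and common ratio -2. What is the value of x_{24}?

41943040

x_k = (-5)·(-2)^(k-1).
x_{24} = (-5)·(-2)^23 = 41943040.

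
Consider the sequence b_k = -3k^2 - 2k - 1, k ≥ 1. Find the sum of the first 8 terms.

-692

Over k = 1..8: Σk = 36, Σk² = 204.
Total = (-3)·204 + (-2)·36 + (-1)·8 = -692.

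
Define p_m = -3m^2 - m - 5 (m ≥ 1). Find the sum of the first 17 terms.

Over m = 1..17: Σm = 153, Σm² = 1785.
Total = (-3)·1785 + (-1)·153 + (-5)·17 = -5593.

-5593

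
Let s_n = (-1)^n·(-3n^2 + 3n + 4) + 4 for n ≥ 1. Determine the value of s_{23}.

1518

(-1)^23 = -1; -3n^2 + 3n + 4 at n=23 is -1514; so s_{23} = 1518.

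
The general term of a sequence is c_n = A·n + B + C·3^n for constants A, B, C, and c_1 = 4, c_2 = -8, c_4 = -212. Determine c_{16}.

-129140060

Write the equations: A + B + 3C = 4; 2A + B + 9C = -8; 4A + B + 81C = -212.
Subtracting the first from the second: A + 6C = -12.
Subtracting the second from the third: 2A + 72C = -204.
Solving: C = -3, A = 6, then B = 7.
So c_n = 6·n + 7 + (-3)·3^n; at n=16 this is -129140060.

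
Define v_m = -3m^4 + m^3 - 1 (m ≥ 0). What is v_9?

v_9 = -3·9^4 + 1·9^3 - 1 = -18955.

-18955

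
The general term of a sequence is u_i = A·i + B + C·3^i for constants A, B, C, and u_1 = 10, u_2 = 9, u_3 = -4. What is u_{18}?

Write the equations: A + B + 3C = 10; 2A + B + 9C = 9; 3A + B + 27C = -4.
Subtracting the first from the second: A + 6C = -1.
Subtracting the second from the third: A + 18C = -13.
Solving: C = -1, A = 5, then B = 8.
So u_i = 5·i + 8 + (-1)·3^i; at i=18 this is -387420391.

-387420391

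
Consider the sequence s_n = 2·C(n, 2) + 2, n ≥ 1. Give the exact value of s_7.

C(7, 2) = 21, so s_7 = 44.

44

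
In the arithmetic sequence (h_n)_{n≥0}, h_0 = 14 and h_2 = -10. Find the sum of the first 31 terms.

-5146

Common difference d = (-10 - 14) / (2 - 0) = -12.
h_n = 14 + (n - 0)·(-12).
h_{30} = -346; S = 31·(14 + (-346))/2 = -5146.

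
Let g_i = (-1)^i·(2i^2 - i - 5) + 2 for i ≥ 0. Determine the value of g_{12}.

273

(-1)^12 = 1; 2i^2 - i - 5 at i=12 is 271; so g_{12} = 273.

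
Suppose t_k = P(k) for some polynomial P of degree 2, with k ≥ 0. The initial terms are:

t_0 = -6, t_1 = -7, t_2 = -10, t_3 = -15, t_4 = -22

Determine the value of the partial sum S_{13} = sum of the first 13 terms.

1st diffs: -1, -3, -5, -7.
2nd diffs: -2, -2, -2 (constant).
Newton forward-difference form: t_k = -6 + (-1)·C(k,1) + (-2)·C(k,2).
Continuing: …, -31, -42, -55, -70, …, t_{12} = -150.
Summing k = 0..12 (13 terms) gives -728.

-728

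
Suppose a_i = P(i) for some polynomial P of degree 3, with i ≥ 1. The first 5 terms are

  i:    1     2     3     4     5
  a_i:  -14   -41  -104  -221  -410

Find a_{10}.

-3065

1st diffs: -27, -63, -117, -189.
2nd diffs: -36, -54, -72.
3rd diffs: -18, -18 (constant).
Newton forward-difference form: a_i = -14 + (-27)·C(i-1,1) + (-36)·C(i-1,2) + (-18)·C(i-1,3).
At i = 10: i-1 = 9, so a_{10} = -14 - 243 - 1296 - 1512 = -3065.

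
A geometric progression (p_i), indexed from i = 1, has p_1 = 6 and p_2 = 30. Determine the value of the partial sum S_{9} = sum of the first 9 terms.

Common ratio r = 5.
p_i = 6·5^(i-1).
S = 6·(5^9 - 1)/(5 - 1) = 6·(1953125 - 1)/(4) = 2929686.

2929686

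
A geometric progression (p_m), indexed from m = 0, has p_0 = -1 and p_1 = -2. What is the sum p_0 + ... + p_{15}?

Common ratio r = 2.
p_m = (-1)·2^(m-0).
S = (-1)·(2^16 - 1)/(2 - 1) = (-1)·(65536 - 1)/(1) = -65535.

-65535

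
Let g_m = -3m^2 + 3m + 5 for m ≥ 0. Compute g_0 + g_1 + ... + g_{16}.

Over m = 0..16: Σm = 136, Σm² = 1496.
Total = (-3)·1496 + (3)·136 + (5)·17 = -3995.

-3995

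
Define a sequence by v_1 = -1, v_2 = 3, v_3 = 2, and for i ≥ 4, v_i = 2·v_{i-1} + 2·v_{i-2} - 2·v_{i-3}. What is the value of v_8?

380

Step forward from the initial values:
v_4 = 12;  v_5 = 22;  v_6 = 64;  v_7 = 148;  v_8 = 380.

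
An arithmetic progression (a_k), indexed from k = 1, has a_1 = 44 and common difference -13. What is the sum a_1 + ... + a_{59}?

a_k = 44 + (k - 1)·(-13).
a_{59} = -710; S = 59·(44 + (-710))/2 = -19647.

-19647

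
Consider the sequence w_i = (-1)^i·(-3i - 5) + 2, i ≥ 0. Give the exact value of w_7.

(-1)^7 = -1; -3i - 5 at i=7 is -26; so w_7 = 28.

28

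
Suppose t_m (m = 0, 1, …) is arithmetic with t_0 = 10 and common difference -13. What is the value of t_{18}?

t_m = 10 + (m - 0)·(-13).
t_{18} = 10 + 18·(-13) = -224.

-224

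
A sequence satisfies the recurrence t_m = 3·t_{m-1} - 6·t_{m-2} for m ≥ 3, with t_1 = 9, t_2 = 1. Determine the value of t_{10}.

-29079

Compute successive terms:
t_3 = -51, t_4 = -159, t_5 = -171, t_6 = 441, t_7 = 2349, t_8 = 4401, t_9 = -891, t_{10} = -29079.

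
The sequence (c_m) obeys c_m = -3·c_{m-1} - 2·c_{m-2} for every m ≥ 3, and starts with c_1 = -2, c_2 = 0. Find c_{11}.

Step forward from the initial values:
c_3 = 4  c_4 = -12  c_5 = 28  c_6 = -60  c_7 = 124  c_8 = -252  c_9 = 508  c_{10} = -1020  c_{11} = 2044.
(Characteristic roots are -1 and -2.)

2044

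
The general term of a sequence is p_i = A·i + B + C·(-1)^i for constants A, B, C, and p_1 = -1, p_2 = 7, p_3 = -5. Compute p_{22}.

Plug in i = 1, 2, 3: A + B - C = -1; 2A + B + C = 7; 3A + B - C = -5.
Subtracting the first from the second: A + 2C = 8.
Subtracting the second from the third: A - 2C = -12.
Solving: C = 5, A = -2, then B = 6.
So p_i = -2·i + 6 + 5·(-1)^i; at i=22 this is -33.

-33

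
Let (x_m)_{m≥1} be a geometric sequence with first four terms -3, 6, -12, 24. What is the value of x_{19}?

-786432

Common ratio r = -2.
x_m = (-3)·(-2)^(m-1).
x_{19} = (-3)·(-2)^18 = -786432.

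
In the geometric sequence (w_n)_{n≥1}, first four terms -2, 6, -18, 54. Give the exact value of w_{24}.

Common ratio r = -3.
w_n = (-2)·(-3)^(n-1).
w_{24} = (-2)·(-3)^23 = 188286357654.

188286357654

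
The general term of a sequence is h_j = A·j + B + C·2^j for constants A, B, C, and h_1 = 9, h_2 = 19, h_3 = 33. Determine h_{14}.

Plug in j = 1, 2, 3: A + B + 2C = 9; 2A + B + 4C = 19; 3A + B + 8C = 33.
Subtracting the first from the second: A + 2C = 10.
Subtracting the second from the third: A + 4C = 14.
Solving: C = 2, A = 6, then B = -1.
So h_j = 6·j + (-1) + 2·2^j; at j=14 this is 32851.

32851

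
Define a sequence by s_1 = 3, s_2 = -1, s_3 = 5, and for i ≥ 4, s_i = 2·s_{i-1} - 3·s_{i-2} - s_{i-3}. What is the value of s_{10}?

s_4 = 10;  s_5 = 6;  s_6 = -23;  s_7 = -74;  s_8 = -85;  s_9 = 75;  s_{10} = 479.

479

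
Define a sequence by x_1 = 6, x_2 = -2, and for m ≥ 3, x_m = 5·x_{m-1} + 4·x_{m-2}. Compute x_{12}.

71418302

Iterate the recurrence:
x_3 = 14; x_4 = 62; x_5 = 366; x_6 = 2078; x_7 = 11854; x_8 = 67582; x_9 = 385326; x_{10} = 2196958; x_{11} = 12526094; x_{12} = 71418302.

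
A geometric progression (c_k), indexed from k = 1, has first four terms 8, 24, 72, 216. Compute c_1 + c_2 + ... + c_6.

Common ratio r = 3.
c_k = 8·3^(k-1).
S = 8·(3^6 - 1)/(3 - 1) = 8·(729 - 1)/(2) = 2912.

2912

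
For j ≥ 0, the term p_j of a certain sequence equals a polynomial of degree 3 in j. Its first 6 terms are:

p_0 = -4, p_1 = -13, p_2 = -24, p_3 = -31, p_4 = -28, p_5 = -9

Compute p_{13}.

1439

1st diffs: -9, -11, -7, 3, 19.
2nd diffs: -2, 4, 10, 16.
3rd diffs: 6, 6, 6 (constant).
Newton forward-difference form: p_j = -4 + (-9)·C(j,1) + (-2)·C(j,2) + 6·C(j,3).
At j = 13: j = 13, so p_{13} = -4 - 117 - 156 + 1716 = 1439.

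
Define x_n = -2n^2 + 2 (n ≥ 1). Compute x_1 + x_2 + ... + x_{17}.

-3536

Over n = 1..17: Σn = 153, Σn² = 1785.
Total = (-2)·1785 + (2)·17 = -3536.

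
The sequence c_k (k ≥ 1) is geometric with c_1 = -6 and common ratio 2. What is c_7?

c_k = (-6)·2^(k-1).
c_7 = (-6)·2^6 = -384.

-384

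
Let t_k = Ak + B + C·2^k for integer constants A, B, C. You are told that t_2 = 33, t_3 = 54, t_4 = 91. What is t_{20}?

4194411

At k = 2, 3, 4: 2A + B + 4C = 33; 3A + B + 8C = 54; 4A + B + 16C = 91.
Subtracting the first from the second: A + 4C = 21.
Subtracting the second from the third: A + 8C = 37.
Solving: C = 4, A = 5, then B = 7.
Hence t_{20} = 5·20 + 7 + 4·1048576 = 4194411.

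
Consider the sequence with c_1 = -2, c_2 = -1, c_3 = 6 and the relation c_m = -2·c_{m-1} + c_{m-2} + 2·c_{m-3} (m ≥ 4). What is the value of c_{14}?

Applying the relation repeatedly:
c_4 = -17; c_5 = 38; c_6 = -81; …; c_{11} = 2726; c_{12} = -5457; c_{13} = 10918; c_{14} = -21841.

-21841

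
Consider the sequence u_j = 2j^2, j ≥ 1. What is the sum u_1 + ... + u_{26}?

12402

Over j = 1..26: Σj = 351, Σj² = 6201.
Total = (2)·6201 = 12402.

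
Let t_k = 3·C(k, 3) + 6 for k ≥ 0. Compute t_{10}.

C(10, 3) = 120, so t_{10} = 366.

366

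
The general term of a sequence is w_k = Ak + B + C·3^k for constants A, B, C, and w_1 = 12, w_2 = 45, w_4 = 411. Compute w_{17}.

The three given values yield: A + B + 3C = 12; 2A + B + 9C = 45; 4A + B + 81C = 411.
Subtracting the first from the second: A + 6C = 33.
Subtracting the second from the third: 2A + 72C = 366.
Solving: C = 5, A = 3, then B = -6.
So w_k = 3·k + (-6) + 5·3^k; at k=17 this is 645700860.

645700860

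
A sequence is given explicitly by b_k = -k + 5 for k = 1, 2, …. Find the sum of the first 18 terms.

Over k = 1..18: Σk = 171.
Total = (-1)·171 + (5)·18 = -81.

-81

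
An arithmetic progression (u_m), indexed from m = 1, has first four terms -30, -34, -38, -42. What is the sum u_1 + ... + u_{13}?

Common difference d = -4.
u_m = -30 + (m - 1)·(-4).
u_{13} = -78; S = 13·(-30 + (-78))/2 = -702.

-702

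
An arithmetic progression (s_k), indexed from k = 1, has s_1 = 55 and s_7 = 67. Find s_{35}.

Common difference d = (67 - 55) / (7 - 1) = 2.
s_k = 55 + (k - 1)·2.
s_{35} = 55 + 34·2 = 123.

123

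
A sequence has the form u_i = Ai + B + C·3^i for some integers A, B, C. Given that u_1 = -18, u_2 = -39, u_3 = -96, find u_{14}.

Plug in i = 1, 2, 3: A + B + 3C = -18; 2A + B + 9C = -39; 3A + B + 27C = -96.
Subtracting the first from the second: A + 6C = -21.
Subtracting the second from the third: A + 18C = -57.
Solving: C = -3, A = -3, then B = -6.
So u_i = -3·i + (-6) + (-3)·3^i; at i=14 this is -14348955.

-14348955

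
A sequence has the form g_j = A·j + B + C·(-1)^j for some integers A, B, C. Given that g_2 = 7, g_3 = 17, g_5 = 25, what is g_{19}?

The three given values yield: 2A + B + C = 7; 3A + B - C = 17; 5A + B - C = 25.
Subtracting the first from the second: A - 2C = 10.
Subtracting the second from the third: 2A = 8.
Solving: C = -3, A = 4, then B = 2.
Therefore g_{19} = 76 + 2 + (-3)·(-1) = 81.

81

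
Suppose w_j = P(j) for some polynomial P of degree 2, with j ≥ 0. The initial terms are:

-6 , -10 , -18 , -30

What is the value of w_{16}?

1st diffs: -4, -8, -12.
2nd diffs: -4, -4 (constant).
Newton forward-difference form: w_j = -6 + (-4)·C(j,1) + (-4)·C(j,2).
At j = 16: j = 16, so w_{16} = -6 - 64 - 480 = -550.

-550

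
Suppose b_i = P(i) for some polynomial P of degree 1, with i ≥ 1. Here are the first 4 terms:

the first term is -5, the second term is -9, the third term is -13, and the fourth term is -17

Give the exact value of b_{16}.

-65

1st diffs: -4, -4, -4 (constant).
So b_i = -4i - 1.
Evaluating at i = 16 gives b_{16} = -65.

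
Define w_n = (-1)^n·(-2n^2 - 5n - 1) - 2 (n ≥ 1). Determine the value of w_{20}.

-903

(-1)^20 = 1; -2n^2 - 5n - 1 at n=20 is -901; so w_{20} = -903.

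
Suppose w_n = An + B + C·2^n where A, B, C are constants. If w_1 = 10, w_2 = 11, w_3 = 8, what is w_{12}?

The three given values yield: A + B + 2C = 10; 2A + B + 4C = 11; 3A + B + 8C = 8.
Subtracting the first from the second: A + 2C = 1.
Subtracting the second from the third: A + 4C = -3.
Solving: C = -2, A = 5, then B = 9.
Therefore w_{12} = 60 + 9 + (-2)·4096 = -8123.

-8123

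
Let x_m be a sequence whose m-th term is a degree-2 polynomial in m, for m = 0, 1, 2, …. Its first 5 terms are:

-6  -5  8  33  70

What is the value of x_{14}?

1100

1st diffs: 1, 13, 25, 37.
2nd diffs: 12, 12, 12 (constant).
So x_m = 6m^2 - 5m - 6.
Evaluating at m = 14 gives x_{14} = 1100.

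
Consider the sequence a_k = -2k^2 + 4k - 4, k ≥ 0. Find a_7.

a_7 = -2·7^2 + 4·7 - 4 = -74.

-74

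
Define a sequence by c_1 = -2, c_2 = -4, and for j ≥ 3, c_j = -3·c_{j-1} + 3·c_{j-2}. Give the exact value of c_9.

Iterate the recurrence:
c_3 = 6; c_4 = -30; c_5 = 108; c_6 = -414; c_7 = 1566; c_8 = -5940; c_9 = 22518.

22518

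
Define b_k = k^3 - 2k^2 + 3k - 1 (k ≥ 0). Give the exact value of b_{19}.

b_{19} = 1·19^3 - 2·19^2 + 3·19 - 1 = 6193.

6193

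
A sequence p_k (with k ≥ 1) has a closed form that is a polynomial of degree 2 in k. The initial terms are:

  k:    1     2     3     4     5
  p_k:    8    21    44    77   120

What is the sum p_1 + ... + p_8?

988

1st diffs: 13, 23, 33, 43.
2nd diffs: 10, 10, 10 (constant).
Newton forward-difference form: p_k = 8 + 13·C(k-1,1) + 10·C(k-1,2).
Continuing: 173, 236, 309.
Summing k = 1..8 (8 terms) gives 988.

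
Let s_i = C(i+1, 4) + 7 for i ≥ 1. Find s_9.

217

C(10, 4) = 210, so s_9 = 217.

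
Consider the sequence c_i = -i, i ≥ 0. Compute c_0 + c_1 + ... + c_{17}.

Over i = 0..17: Σi = 153.
Total = (-1)·153 = -153.

-153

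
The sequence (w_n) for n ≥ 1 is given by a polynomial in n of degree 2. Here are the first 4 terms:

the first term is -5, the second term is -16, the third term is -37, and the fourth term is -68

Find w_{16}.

-1220

1st diffs: -11, -21, -31.
2nd diffs: -10, -10 (constant).
So w_n = -5n^2 + 4n - 4.
Evaluating at n = 16 gives w_{16} = -1220.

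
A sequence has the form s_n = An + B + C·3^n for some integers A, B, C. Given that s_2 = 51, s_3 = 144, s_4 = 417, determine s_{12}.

2657241

Write the equations: 2A + B + 9C = 51; 3A + B + 27C = 144; 4A + B + 81C = 417.
Subtracting the first from the second: A + 18C = 93.
Subtracting the second from the third: A + 54C = 273.
Solving: C = 5, A = 3, then B = 0.
Therefore s_{12} = 36 + 0 + 5·531441 = 2657241.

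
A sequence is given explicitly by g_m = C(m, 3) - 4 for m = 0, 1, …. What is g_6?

C(6, 3) = 20, so g_6 = 16.

16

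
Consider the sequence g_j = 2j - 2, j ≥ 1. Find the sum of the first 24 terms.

552

Over j = 1..24: Σj = 300.
Total = (2)·300 + (-2)·24 = 552.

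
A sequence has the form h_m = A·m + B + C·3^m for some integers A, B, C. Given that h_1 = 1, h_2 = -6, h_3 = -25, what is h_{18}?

Plug in m = 1, 2, 3: A + B + 3C = 1; 2A + B + 9C = -6; 3A + B + 27C = -25.
Subtracting the first from the second: A + 6C = -7.
Subtracting the second from the third: A + 18C = -19.
Solving: C = -1, A = -1, then B = 5.
So h_m = -1·m + 5 + (-1)·3^m; at m=18 this is -387420502.

-387420502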